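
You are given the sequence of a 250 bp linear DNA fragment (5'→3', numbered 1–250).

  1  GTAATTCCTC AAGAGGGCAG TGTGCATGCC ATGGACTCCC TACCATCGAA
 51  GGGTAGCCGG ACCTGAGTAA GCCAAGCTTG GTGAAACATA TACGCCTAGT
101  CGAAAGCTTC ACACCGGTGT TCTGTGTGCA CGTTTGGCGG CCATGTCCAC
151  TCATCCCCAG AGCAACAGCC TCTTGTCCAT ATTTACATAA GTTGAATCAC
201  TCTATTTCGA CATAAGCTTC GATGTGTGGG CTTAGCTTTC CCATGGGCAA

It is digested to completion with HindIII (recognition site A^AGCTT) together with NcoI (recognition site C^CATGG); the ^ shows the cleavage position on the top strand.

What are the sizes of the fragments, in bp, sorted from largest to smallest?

HindIII sites (AAGCTT) start at positions 74, 104, 214.
HindIII cuts after the first base of each site, so after positions 74, 104, 214.
NcoI sites (CCATGG) start at positions 29, 241.
NcoI cuts after the first base of each site, so after positions 29, 241.
Combined cut positions: 29, 74, 104, 214, 241.
Linear molecule, 5 cuts → 6 fragments:
  1–29 → 29 bp
  30–74 → 45 bp
  75–104 → 30 bp
  105–214 → 110 bp
  215–241 → 27 bp
  242–250 → 9 bp
Sorted largest to smallest: 110, 45, 30, 29, 27, 9 bp.

110, 45, 30, 29, 27, 9 bp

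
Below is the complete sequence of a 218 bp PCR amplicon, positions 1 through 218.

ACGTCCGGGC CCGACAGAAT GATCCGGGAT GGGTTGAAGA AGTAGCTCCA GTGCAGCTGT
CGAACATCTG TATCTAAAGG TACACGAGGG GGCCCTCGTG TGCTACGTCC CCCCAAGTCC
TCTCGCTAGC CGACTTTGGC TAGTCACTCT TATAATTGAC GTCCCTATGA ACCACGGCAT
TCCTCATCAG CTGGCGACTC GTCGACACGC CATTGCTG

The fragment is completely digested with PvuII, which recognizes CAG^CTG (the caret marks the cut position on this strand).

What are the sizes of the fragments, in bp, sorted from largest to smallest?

134, 56, 28 bp

PvuII sites (CAGCTG) start at positions 54, 188.
PvuII cuts after base 3 of each site, so after positions 56, 190.
Linear molecule, 2 cuts → 3 fragments:
  1–56 → 56 bp
  57–190 → 134 bp
  191–218 → 28 bp
Sorted largest to smallest: 134, 56, 28 bp.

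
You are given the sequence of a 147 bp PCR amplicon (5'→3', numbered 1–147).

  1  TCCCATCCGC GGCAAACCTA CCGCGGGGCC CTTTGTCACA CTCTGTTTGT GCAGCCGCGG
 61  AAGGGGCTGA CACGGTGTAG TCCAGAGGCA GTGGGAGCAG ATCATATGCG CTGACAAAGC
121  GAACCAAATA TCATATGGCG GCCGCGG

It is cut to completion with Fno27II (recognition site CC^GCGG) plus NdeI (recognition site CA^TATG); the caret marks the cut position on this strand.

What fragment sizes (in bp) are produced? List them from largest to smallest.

Fno27II sites (CCGCGG) start at positions 7, 21, 55, 142.
Fno27II cuts after base 2 of each site, so after positions 8, 22, 56, 143.
NdeI sites (CATATG) start at positions 103, 132.
NdeI cuts after base 2 of each site, so after positions 104, 133.
Combined cut positions: 8, 22, 56, 104, 133, 143.
Linear molecule, 6 cuts → 7 fragments:
  1–8 → 8 bp
  9–22 → 14 bp
  23–56 → 34 bp
  57–104 → 48 bp
  105–133 → 29 bp
  134–143 → 10 bp
  144–147 → 4 bp
Sorted largest to smallest: 48, 34, 29, 14, 10, 8, 4 bp.

48, 34, 29, 14, 10, 8, 4 bp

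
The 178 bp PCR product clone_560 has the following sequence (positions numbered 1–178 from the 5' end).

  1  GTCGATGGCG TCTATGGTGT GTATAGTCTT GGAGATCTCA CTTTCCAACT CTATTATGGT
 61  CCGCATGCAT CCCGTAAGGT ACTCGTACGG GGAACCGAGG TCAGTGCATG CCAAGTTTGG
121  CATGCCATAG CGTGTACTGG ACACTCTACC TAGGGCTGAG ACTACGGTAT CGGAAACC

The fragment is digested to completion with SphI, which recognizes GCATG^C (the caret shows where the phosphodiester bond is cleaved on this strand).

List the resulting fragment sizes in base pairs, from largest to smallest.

SphI sites (GCATGC) start at positions 63, 106, 120.
SphI cuts after base 5 of each site (before the last base), so after positions 67, 110, 124.
Linear molecule, 3 cuts → 4 fragments:
  1–67 → 67 bp
  68–110 → 43 bp
  111–124 → 14 bp
  125–178 → 54 bp
Sorted largest to smallest: 67, 54, 43, 14 bp.

67, 54, 43, 14 bp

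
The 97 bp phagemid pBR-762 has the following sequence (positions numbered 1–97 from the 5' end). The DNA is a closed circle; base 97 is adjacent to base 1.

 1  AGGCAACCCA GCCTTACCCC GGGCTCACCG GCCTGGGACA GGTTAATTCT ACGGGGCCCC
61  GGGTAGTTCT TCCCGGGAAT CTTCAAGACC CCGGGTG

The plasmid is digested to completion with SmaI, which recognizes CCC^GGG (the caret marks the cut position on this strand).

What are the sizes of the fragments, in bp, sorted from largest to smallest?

40, 25, 18, 14 bp

SmaI sites (CCCGGG) start at positions 18, 58, 72, 90.
SmaI cuts after base 3 of each site, so after positions 20, 60, 74, 92.
Circular molecule, 4 cuts → 4 fragments:
  21–60 → 40 bp
  61–74 → 14 bp
  75–92 → 18 bp
  93–97 then 1–20 → 5 + 20 = 25 bp
Sorted largest to smallest: 40, 25, 18, 14 bp.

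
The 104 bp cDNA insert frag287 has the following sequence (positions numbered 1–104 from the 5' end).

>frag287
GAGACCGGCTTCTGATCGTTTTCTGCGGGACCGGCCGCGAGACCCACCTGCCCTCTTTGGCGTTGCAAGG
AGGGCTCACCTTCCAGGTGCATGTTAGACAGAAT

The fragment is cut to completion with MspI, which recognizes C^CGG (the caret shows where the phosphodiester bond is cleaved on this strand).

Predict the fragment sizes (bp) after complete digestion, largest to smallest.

73, 26, 5 bp

MspI sites (CCGG) start at positions 5, 31.
MspI cuts after the first base of each site, so after positions 5, 31.
Linear molecule, 2 cuts → 3 fragments:
  1–5 → 5 bp
  6–31 → 26 bp
  32–104 → 73 bp
Sorted largest to smallest: 73, 26, 5 bp.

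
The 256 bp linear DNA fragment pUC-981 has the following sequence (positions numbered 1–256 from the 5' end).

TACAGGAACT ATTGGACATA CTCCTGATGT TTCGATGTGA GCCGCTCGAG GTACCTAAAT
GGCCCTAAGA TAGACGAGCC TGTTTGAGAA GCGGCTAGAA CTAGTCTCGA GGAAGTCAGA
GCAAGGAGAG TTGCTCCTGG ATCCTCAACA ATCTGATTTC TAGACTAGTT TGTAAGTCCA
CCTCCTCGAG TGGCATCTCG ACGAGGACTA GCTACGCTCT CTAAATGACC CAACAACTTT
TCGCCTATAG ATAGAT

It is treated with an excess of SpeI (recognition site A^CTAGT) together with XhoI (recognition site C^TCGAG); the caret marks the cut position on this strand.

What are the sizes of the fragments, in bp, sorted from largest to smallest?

71, 58, 55, 45, 21, 6 bp

SpeI sites (ACTAGT) start at positions 100, 164.
SpeI cuts after the first base of each site, so after positions 100, 164.
XhoI sites (CTCGAG) start at positions 45, 106, 185.
XhoI cuts after the first base of each site, so after positions 45, 106, 185.
Combined cut positions: 45, 100, 106, 164, 185.
Linear molecule, 5 cuts → 6 fragments:
  1–45 → 45 bp
  46–100 → 55 bp
  101–106 → 6 bp
  107–164 → 58 bp
  165–185 → 21 bp
  186–256 → 71 bp
Sorted largest to smallest: 71, 58, 55, 45, 21, 6 bp.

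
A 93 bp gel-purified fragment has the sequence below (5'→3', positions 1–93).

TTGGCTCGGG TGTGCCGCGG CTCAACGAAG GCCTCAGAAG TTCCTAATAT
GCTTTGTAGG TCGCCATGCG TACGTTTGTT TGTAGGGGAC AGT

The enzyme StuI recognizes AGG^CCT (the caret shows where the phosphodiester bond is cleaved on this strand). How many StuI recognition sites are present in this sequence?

1

AGGCCT occurs starting at position 29.
StuI cuts at 1 site.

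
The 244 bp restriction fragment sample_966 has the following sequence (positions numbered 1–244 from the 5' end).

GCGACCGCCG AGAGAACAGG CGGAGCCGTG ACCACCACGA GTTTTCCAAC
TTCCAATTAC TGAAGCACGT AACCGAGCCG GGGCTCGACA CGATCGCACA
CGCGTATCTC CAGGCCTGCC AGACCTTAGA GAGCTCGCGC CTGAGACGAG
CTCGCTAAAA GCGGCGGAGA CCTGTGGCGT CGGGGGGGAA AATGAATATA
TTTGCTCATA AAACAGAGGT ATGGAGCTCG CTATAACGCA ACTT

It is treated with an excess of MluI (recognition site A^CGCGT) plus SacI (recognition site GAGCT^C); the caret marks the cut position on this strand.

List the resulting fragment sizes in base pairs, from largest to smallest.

The MluI site (ACGCGT) starts at position 100.
MluI cuts after the first base of each site, so after position 100.
SacI sites (GAGCTC) start at positions 131, 148, 224.
SacI cuts after base 5 of each site (before the last base), so after positions 135, 152, 228.
Combined cut positions: 100, 135, 152, 228.
Linear molecule, 4 cuts → 5 fragments:
  1–100 → 100 bp
  101–135 → 35 bp
  136–152 → 17 bp
  153–228 → 76 bp
  229–244 → 16 bp
Sorted largest to smallest: 100, 76, 35, 17, 16 bp.

100, 76, 35, 17, 16 bp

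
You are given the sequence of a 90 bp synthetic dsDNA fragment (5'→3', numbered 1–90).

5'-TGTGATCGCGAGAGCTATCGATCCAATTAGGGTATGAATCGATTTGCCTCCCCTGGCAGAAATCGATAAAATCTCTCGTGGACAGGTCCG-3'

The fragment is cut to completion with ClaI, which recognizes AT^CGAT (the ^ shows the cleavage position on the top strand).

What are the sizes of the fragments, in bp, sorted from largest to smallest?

ClaI sites (ATCGAT) start at positions 17, 38, 62.
ClaI cuts after base 2 of each site, so after positions 18, 39, 63.
Linear molecule, 3 cuts → 4 fragments:
  1–18 → 18 bp
  19–39 → 21 bp
  40–63 → 24 bp
  64–90 → 27 bp
Sorted largest to smallest: 27, 24, 21, 18 bp.

27, 24, 21, 18 bp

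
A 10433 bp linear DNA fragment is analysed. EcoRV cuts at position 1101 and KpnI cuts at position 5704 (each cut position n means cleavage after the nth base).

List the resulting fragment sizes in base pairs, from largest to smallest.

4729, 4603, 1101 bp

Combined cut positions (sorted): 1101, 5704.
Linear molecule, 2 cuts → 3 fragments:
  1101 − 0 = 1101 bp
  5704 − 1101 = 4603 bp
  10433 − 5704 = 4729 bp
Sorted largest to smallest: 4729, 4603, 1101 bp.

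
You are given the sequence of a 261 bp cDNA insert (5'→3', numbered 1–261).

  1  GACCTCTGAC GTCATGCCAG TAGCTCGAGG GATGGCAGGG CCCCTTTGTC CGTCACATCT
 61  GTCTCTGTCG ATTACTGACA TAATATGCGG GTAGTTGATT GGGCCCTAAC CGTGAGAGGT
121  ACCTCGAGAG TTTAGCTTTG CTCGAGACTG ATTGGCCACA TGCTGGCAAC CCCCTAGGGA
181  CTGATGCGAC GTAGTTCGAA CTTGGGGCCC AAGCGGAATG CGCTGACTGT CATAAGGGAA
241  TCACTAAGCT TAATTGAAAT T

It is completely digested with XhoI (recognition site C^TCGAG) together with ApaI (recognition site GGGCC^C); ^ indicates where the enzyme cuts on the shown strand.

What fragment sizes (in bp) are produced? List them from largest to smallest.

XhoI sites (CTCGAG) start at positions 24, 123, 141.
XhoI cuts after the first base of each site, so after positions 24, 123, 141.
ApaI sites (GGGCCC) start at positions 38, 101, 205.
ApaI cuts after base 5 of each site (before the last base), so after positions 42, 105, 209.
Combined cut positions: 24, 42, 105, 123, 141, 209.
Linear molecule, 6 cuts → 7 fragments:
  1–24 → 24 bp
  25–42 → 18 bp
  43–105 → 63 bp
  106–123 → 18 bp
  124–141 → 18 bp
  142–209 → 68 bp
  210–261 → 52 bp
Sorted largest to smallest: 68, 63, 52, 24, 18, 18, 18 bp.

68, 63, 52, 24, 18, 18, 18 bp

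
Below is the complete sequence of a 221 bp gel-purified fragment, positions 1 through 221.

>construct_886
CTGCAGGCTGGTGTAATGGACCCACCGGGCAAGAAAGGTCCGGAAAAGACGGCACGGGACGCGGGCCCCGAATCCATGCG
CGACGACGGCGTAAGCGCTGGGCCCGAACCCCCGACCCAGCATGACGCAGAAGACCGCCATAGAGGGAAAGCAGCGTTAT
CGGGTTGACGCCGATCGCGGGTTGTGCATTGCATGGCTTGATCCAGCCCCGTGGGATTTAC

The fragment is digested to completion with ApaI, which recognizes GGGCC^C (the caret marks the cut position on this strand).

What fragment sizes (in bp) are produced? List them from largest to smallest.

117, 67, 37 bp

ApaI sites (GGGCCC) start at positions 63, 100.
ApaI cuts after base 5 of each site (before the last base), so after positions 67, 104.
Linear molecule, 2 cuts → 3 fragments:
  1–67 → 67 bp
  68–104 → 37 bp
  105–221 → 117 bp
Sorted largest to smallest: 117, 67, 37 bp.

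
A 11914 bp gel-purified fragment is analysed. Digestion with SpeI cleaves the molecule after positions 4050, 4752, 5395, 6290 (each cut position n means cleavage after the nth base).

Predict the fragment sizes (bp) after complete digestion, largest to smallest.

5624, 4050, 895, 702, 643 bp

Linear molecule, 4 cuts → 5 fragments:
  4050 − 0 = 4050 bp
  4752 − 4050 = 702 bp
  5395 − 4752 = 643 bp
  6290 − 5395 = 895 bp
  11914 − 6290 = 5624 bp
Sorted largest to smallest: 5624, 4050, 895, 702, 643 bp.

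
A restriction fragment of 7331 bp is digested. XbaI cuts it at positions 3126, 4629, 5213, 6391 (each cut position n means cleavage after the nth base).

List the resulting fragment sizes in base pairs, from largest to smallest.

3126, 1503, 1178, 940, 584 bp

Linear molecule, 4 cuts → 5 fragments:
  3126 − 0 = 3126 bp
  4629 − 3126 = 1503 bp
  5213 − 4629 = 584 bp
  6391 − 5213 = 1178 bp
  7331 − 6391 = 940 bp
Sorted largest to smallest: 3126, 1503, 1178, 940, 584 bp.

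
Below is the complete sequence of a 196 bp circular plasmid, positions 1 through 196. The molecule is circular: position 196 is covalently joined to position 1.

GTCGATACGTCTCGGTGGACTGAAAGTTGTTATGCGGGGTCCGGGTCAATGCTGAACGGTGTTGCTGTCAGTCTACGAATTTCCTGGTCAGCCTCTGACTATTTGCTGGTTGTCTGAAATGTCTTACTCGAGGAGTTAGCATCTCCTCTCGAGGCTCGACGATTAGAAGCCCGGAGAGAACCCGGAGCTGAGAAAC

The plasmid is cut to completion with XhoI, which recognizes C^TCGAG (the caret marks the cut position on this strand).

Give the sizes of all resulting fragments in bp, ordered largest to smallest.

XhoI sites (CTCGAG) start at positions 127, 148.
XhoI cuts after the first base of each site, so after positions 127, 148.
Circular molecule, 2 cuts → 2 fragments:
  128–148 → 21 bp
  149–196 then 1–127 → 48 + 127 = 175 bp
Sorted largest to smallest: 175, 21 bp.

175, 21 bp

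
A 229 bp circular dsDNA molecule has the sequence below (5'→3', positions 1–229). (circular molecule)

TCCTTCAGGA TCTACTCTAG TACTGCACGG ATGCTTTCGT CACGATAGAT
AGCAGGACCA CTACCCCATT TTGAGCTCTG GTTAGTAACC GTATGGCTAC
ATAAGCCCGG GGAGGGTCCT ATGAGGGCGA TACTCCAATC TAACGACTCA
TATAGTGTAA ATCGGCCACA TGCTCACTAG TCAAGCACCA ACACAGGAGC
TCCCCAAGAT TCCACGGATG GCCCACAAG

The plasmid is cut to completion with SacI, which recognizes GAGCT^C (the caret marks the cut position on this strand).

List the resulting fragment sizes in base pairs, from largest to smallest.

SacI sites (GAGCTC) start at positions 73, 197.
SacI cuts after base 5 of each site (before the last base), so after positions 77, 201.
Circular molecule, 2 cuts → 2 fragments:
  78–201 → 124 bp
  202–229 then 1–77 → 28 + 77 = 105 bp
Sorted largest to smallest: 124, 105 bp.

124, 105 bp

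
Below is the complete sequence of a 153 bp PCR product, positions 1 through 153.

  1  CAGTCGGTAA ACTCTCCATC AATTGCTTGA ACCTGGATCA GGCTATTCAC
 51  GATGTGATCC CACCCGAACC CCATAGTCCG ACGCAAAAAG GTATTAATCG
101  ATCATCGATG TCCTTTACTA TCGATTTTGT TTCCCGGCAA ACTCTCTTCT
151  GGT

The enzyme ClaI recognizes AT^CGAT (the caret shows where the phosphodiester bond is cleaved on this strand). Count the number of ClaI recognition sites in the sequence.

ATCGAT occurs starting at positions 97, 104, 120.
ClaI cuts at 3 sites.

3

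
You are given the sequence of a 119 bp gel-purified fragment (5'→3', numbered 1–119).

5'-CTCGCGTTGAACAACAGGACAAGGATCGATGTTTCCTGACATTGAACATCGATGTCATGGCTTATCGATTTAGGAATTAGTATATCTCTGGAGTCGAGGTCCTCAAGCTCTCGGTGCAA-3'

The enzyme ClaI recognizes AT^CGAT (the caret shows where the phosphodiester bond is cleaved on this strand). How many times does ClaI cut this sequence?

3

ATCGAT occurs starting at positions 25, 48, 64.
ClaI cuts at 3 sites.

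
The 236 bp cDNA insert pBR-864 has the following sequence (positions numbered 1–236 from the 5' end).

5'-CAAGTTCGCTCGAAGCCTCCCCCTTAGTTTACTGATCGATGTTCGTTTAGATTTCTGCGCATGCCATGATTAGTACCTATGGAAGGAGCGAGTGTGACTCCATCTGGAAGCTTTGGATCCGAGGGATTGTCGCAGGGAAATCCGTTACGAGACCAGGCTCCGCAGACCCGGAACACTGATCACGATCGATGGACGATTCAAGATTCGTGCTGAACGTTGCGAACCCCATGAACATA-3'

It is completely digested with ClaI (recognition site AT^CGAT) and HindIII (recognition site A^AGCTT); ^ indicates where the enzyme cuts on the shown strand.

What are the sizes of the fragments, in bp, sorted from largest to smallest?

78, 72, 50, 36 bp

ClaI sites (ATCGAT) start at positions 35, 185.
ClaI cuts after base 2 of each site, so after positions 36, 186.
The HindIII site (AAGCTT) starts at position 108.
HindIII cuts after the first base of each site, so after position 108.
Combined cut positions: 36, 108, 186.
Linear molecule, 3 cuts → 4 fragments:
  1–36 → 36 bp
  37–108 → 72 bp
  109–186 → 78 bp
  187–236 → 50 bp
Sorted largest to smallest: 78, 72, 50, 36 bp.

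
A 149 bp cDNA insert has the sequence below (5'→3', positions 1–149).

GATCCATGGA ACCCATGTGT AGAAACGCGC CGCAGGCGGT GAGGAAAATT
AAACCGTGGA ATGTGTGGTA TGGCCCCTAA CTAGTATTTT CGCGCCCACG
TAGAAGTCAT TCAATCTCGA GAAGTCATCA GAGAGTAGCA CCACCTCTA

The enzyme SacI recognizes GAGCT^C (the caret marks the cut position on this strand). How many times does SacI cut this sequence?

No occurrence of GAGCTC is present in the sequence.
SacI does not cut: 0 sites.

0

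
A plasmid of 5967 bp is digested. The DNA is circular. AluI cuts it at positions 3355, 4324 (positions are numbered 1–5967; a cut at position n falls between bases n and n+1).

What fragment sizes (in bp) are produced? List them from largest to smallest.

4998, 969 bp

Circular molecule, 2 cuts → 2 fragments:
  4324 − 3355 = 969 bp
  wrap: 5967 − 4324 + 3355 = 4998 bp
Sorted largest to smallest: 4998, 969 bp.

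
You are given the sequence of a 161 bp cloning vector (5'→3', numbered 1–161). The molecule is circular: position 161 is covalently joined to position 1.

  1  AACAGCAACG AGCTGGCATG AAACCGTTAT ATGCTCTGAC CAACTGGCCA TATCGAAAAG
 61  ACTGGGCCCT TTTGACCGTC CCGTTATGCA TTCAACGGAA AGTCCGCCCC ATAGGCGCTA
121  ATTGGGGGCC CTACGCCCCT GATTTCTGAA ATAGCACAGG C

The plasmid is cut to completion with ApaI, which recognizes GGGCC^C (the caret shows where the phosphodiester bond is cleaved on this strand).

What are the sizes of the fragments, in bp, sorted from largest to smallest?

ApaI sites (GGGCCC) start at positions 64, 126.
ApaI cuts after base 5 of each site (before the last base), so after positions 68, 130.
Circular molecule, 2 cuts → 2 fragments:
  69–130 → 62 bp
  131–161 then 1–68 → 31 + 68 = 99 bp
Sorted largest to smallest: 99, 62 bp.

99, 62 bp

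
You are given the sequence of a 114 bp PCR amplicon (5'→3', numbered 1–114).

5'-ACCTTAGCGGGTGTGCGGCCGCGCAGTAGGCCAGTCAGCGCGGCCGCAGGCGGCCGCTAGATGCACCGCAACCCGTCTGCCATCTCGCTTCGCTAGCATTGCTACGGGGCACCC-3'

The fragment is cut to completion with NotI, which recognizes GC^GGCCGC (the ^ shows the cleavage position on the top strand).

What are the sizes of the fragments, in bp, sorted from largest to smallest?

63, 25, 16, 10 bp

NotI sites (GCGGCCGC) start at positions 15, 40, 50.
NotI cuts after base 2 of each site, so after positions 16, 41, 51.
Linear molecule, 3 cuts → 4 fragments:
  1–16 → 16 bp
  17–41 → 25 bp
  42–51 → 10 bp
  52–114 → 63 bp
Sorted largest to smallest: 63, 25, 16, 10 bp.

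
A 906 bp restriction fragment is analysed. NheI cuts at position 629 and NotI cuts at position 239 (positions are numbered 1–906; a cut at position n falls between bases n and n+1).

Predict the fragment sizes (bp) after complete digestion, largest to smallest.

390, 277, 239 bp

Combined cut positions (sorted): 239, 629.
Linear molecule, 2 cuts → 3 fragments:
  239 − 0 = 239 bp
  629 − 239 = 390 bp
  906 − 629 = 277 bp
Sorted largest to smallest: 390, 277, 239 bp.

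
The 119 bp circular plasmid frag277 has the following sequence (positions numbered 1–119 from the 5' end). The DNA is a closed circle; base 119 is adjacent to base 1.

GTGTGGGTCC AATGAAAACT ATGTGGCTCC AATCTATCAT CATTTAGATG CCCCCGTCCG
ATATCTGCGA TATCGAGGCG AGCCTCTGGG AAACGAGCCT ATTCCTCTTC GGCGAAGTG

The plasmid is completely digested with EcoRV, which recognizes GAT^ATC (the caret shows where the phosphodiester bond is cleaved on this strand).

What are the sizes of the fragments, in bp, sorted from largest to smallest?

110, 9 bp

EcoRV sites (GATATC) start at positions 60, 69.
EcoRV cuts after base 3 of each site, so after positions 62, 71.
Circular molecule, 2 cuts → 2 fragments:
  63–71 → 9 bp
  72–119 then 1–62 → 48 + 62 = 110 bp
Sorted largest to smallest: 110, 9 bp.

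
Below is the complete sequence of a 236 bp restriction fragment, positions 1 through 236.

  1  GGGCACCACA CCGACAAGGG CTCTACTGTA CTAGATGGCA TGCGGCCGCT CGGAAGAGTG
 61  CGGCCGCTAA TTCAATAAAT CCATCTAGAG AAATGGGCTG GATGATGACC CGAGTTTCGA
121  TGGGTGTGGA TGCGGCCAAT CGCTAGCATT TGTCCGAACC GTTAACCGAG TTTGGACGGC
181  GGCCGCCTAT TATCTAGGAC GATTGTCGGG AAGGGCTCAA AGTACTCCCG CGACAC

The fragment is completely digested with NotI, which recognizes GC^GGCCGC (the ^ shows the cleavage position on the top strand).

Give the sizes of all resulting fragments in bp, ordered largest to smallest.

119, 56, 43, 18 bp

NotI sites (GCGGCCGC) start at positions 42, 60, 179.
NotI cuts after base 2 of each site, so after positions 43, 61, 180.
Linear molecule, 3 cuts → 4 fragments:
  1–43 → 43 bp
  44–61 → 18 bp
  62–180 → 119 bp
  181–236 → 56 bp
Sorted largest to smallest: 119, 56, 43, 18 bp.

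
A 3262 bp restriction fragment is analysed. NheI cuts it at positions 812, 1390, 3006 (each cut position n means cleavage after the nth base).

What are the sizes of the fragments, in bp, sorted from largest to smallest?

1616, 812, 578, 256 bp

Linear molecule, 3 cuts → 4 fragments:
  812 − 0 = 812 bp
  1390 − 812 = 578 bp
  3006 − 1390 = 1616 bp
  3262 − 3006 = 256 bp
Sorted largest to smallest: 1616, 812, 578, 256 bp.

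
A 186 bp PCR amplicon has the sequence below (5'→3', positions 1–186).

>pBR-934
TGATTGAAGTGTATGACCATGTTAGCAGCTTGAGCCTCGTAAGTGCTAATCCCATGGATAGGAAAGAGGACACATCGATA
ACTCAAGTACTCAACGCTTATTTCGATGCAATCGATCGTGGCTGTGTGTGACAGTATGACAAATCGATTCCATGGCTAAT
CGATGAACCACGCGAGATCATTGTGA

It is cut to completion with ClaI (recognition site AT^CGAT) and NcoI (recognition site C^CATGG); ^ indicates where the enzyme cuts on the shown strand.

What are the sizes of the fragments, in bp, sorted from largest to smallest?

ClaI sites (ATCGAT) start at positions 74, 111, 143, 159.
ClaI cuts after base 2 of each site, so after positions 75, 112, 144, 160.
NcoI sites (CCATGG) start at positions 52, 150.
NcoI cuts after the first base of each site, so after positions 52, 150.
Combined cut positions: 52, 75, 112, 144, 150, 160.
Linear molecule, 6 cuts → 7 fragments:
  1–52 → 52 bp
  53–75 → 23 bp
  76–112 → 37 bp
  113–144 → 32 bp
  145–150 → 6 bp
  151–160 → 10 bp
  161–186 → 26 bp
Sorted largest to smallest: 52, 37, 32, 26, 23, 10, 6 bp.

52, 37, 32, 26, 23, 10, 6 bp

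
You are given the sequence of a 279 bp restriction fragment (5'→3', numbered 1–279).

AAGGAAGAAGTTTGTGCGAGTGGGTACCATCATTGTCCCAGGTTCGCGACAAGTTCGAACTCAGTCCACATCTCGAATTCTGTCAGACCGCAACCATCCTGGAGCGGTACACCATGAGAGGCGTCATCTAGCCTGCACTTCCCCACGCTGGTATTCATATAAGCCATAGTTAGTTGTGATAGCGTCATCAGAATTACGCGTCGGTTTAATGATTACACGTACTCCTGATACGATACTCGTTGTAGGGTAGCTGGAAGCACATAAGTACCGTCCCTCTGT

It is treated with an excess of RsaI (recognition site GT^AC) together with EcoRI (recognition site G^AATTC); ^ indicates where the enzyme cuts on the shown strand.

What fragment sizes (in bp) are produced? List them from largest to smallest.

RsaI sites (GTAC) start at positions 24, 107, 219, 265.
RsaI cuts after base 2 of each site, so after positions 25, 108, 220, 266.
The EcoRI site (GAATTC) starts at position 75.
EcoRI cuts after the first base of each site, so after position 75.
Combined cut positions: 25, 75, 108, 220, 266.
Linear molecule, 5 cuts → 6 fragments:
  1–25 → 25 bp
  26–75 → 50 bp
  76–108 → 33 bp
  109–220 → 112 bp
  221–266 → 46 bp
  267–279 → 13 bp
Sorted largest to smallest: 112, 50, 46, 33, 25, 13 bp.

112, 50, 46, 33, 25, 13 bp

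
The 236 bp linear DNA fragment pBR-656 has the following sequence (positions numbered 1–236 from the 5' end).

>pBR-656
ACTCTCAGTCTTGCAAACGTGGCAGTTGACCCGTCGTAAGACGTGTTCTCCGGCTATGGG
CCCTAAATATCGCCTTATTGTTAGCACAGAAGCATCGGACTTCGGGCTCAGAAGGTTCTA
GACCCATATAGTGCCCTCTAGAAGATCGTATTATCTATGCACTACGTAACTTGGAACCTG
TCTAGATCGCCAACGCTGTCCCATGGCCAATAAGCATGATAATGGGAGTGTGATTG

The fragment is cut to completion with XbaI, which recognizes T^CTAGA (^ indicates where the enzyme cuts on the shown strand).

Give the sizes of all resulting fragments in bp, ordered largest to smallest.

XbaI sites (TCTAGA) start at positions 117, 137, 181.
XbaI cuts after the first base of each site, so after positions 117, 137, 181.
Linear molecule, 3 cuts → 4 fragments:
  1–117 → 117 bp
  118–137 → 20 bp
  138–181 → 44 bp
  182–236 → 55 bp
Sorted largest to smallest: 117, 55, 44, 20 bp.

117, 55, 44, 20 bp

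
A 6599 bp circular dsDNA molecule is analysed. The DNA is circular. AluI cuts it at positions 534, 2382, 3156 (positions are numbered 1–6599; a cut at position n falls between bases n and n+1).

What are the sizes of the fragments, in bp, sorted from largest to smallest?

3977, 1848, 774 bp

Circular molecule, 3 cuts → 3 fragments:
  2382 − 534 = 1848 bp
  3156 − 2382 = 774 bp
  wrap: 6599 − 3156 + 534 = 3977 bp
Sorted largest to smallest: 3977, 1848, 774 bp.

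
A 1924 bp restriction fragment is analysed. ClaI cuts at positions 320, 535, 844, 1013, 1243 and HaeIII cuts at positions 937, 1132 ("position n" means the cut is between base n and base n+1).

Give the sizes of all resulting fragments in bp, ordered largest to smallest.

Combined cut positions (sorted): 320, 535, 844, 937, 1013, 1132, 1243.
Linear molecule, 7 cuts → 8 fragments:
  320 − 0 = 320 bp
  535 − 320 = 215 bp
  844 − 535 = 309 bp
  937 − 844 = 93 bp
  1013 − 937 = 76 bp
  1132 − 1013 = 119 bp
  1243 − 1132 = 111 bp
  1924 − 1243 = 681 bp
Sorted largest to smallest: 681, 320, 309, 215, 119, 111, 93, 76 bp.

681, 320, 309, 215, 119, 111, 93, 76 bp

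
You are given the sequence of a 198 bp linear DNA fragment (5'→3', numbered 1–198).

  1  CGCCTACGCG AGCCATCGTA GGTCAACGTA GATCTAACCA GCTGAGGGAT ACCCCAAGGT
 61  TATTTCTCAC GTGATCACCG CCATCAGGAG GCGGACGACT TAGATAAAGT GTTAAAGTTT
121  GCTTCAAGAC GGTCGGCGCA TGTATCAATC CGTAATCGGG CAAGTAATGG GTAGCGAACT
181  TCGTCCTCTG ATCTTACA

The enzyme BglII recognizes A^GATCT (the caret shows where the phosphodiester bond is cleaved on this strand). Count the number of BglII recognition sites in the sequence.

1

AGATCT occurs starting at position 30.
BglII cuts at 1 site.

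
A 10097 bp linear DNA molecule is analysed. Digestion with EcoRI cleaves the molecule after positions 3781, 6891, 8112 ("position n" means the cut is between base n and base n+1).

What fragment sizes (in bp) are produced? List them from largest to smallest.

3781, 3110, 1985, 1221 bp

Linear molecule, 3 cuts → 4 fragments:
  3781 − 0 = 3781 bp
  6891 − 3781 = 3110 bp
  8112 − 6891 = 1221 bp
  10097 − 8112 = 1985 bp
Sorted largest to smallest: 3781, 3110, 1985, 1221 bp.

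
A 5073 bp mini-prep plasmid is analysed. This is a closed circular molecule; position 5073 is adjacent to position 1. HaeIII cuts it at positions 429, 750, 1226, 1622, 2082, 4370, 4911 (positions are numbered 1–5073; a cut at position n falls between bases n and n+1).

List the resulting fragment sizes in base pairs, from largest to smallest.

Circular molecule, 7 cuts → 7 fragments:
  750 − 429 = 321 bp
  1226 − 750 = 476 bp
  1622 − 1226 = 396 bp
  2082 − 1622 = 460 bp
  4370 − 2082 = 2288 bp
  4911 − 4370 = 541 bp
  wrap: 5073 − 4911 + 429 = 591 bp
Sorted largest to smallest: 2288, 591, 541, 476, 460, 396, 321 bp.

2288, 591, 541, 476, 460, 396, 321 bp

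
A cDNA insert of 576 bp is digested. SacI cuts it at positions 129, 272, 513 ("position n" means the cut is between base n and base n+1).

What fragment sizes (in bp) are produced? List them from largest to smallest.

241, 143, 129, 63 bp

Linear molecule, 3 cuts → 4 fragments:
  129 − 0 = 129 bp
  272 − 129 = 143 bp
  513 − 272 = 241 bp
  576 − 513 = 63 bp
Sorted largest to smallest: 241, 143, 129, 63 bp.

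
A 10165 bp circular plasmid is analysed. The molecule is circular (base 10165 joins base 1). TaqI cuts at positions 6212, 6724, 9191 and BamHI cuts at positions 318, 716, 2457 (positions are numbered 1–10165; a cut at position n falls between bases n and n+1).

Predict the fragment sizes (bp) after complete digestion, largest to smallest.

3755, 2467, 1741, 1292, 512, 398 bp

Combined cut positions (sorted): 318, 716, 2457, 6212, 6724, 9191.
Circular molecule, 6 cuts → 6 fragments:
  716 − 318 = 398 bp
  2457 − 716 = 1741 bp
  6212 − 2457 = 3755 bp
  6724 − 6212 = 512 bp
  9191 − 6724 = 2467 bp
  wrap: 10165 − 9191 + 318 = 1292 bp
Sorted largest to smallest: 3755, 2467, 1741, 1292, 512, 398 bp.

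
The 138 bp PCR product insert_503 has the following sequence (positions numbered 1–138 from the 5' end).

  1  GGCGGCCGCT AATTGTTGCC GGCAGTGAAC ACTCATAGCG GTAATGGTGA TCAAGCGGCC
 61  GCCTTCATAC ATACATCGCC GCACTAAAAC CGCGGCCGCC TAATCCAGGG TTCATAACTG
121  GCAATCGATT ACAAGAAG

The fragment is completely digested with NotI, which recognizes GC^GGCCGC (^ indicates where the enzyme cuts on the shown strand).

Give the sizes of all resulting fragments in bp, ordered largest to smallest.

53, 45, 37, 3 bp

NotI sites (GCGGCCGC) start at positions 2, 55, 92.
NotI cuts after base 2 of each site, so after positions 3, 56, 93.
Linear molecule, 3 cuts → 4 fragments:
  1–3 → 3 bp
  4–56 → 53 bp
  57–93 → 37 bp
  94–138 → 45 bp
Sorted largest to smallest: 53, 45, 37, 3 bp.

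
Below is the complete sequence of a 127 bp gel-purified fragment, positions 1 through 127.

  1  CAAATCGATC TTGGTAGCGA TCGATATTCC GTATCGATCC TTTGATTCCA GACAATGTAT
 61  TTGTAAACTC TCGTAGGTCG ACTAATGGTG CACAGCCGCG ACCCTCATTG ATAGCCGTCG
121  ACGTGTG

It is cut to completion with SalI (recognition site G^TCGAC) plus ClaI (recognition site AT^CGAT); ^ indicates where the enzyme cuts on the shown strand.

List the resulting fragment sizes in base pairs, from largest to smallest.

43, 40, 16, 13, 10, 5 bp

SalI sites (GTCGAC) start at positions 77, 117.
SalI cuts after the first base of each site, so after positions 77, 117.
ClaI sites (ATCGAT) start at positions 4, 20, 33.
ClaI cuts after base 2 of each site, so after positions 5, 21, 34.
Combined cut positions: 5, 21, 34, 77, 117.
Linear molecule, 5 cuts → 6 fragments:
  1–5 → 5 bp
  6–21 → 16 bp
  22–34 → 13 bp
  35–77 → 43 bp
  78–117 → 40 bp
  118–127 → 10 bp
Sorted largest to smallest: 43, 40, 16, 13, 10, 5 bp.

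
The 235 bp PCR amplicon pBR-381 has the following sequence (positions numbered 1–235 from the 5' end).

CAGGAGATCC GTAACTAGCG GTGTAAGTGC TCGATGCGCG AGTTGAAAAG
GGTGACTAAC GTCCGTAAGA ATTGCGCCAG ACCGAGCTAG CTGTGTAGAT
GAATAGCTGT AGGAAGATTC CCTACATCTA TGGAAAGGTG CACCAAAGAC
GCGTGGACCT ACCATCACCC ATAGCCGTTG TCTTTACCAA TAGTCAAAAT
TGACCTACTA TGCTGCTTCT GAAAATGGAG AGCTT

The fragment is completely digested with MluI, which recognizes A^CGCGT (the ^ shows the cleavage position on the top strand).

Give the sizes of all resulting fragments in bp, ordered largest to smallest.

149, 86 bp

The MluI site (ACGCGT) starts at position 149.
MluI cuts after the first base of each site, so after position 149.
Linear molecule, 1 cut → 2 fragments:
  1–149 → 149 bp
  150–235 → 86 bp
Sorted largest to smallest: 149, 86 bp.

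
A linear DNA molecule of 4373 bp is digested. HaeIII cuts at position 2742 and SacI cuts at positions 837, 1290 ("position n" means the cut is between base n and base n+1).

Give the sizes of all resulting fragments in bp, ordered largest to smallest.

Combined cut positions (sorted): 837, 1290, 2742.
Linear molecule, 3 cuts → 4 fragments:
  837 − 0 = 837 bp
  1290 − 837 = 453 bp
  2742 − 1290 = 1452 bp
  4373 − 2742 = 1631 bp
Sorted largest to smallest: 1631, 1452, 837, 453 bp.

1631, 1452, 837, 453 bp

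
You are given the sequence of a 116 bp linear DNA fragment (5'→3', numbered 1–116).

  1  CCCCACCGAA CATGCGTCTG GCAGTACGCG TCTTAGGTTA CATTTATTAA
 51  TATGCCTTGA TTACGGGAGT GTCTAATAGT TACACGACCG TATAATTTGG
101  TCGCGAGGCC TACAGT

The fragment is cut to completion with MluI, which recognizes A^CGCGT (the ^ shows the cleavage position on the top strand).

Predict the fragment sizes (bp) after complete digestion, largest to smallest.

The MluI site (ACGCGT) starts at position 26.
MluI cuts after the first base of each site, so after position 26.
Linear molecule, 1 cut → 2 fragments:
  1–26 → 26 bp
  27–116 → 90 bp
Sorted largest to smallest: 90, 26 bp.

90, 26 bp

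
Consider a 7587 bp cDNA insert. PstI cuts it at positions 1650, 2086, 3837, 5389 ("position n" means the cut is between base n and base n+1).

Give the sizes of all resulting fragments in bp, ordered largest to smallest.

2198, 1751, 1650, 1552, 436 bp

Linear molecule, 4 cuts → 5 fragments:
  1650 − 0 = 1650 bp
  2086 − 1650 = 436 bp
  3837 − 2086 = 1751 bp
  5389 − 3837 = 1552 bp
  7587 − 5389 = 2198 bp
Sorted largest to smallest: 2198, 1751, 1650, 1552, 436 bp.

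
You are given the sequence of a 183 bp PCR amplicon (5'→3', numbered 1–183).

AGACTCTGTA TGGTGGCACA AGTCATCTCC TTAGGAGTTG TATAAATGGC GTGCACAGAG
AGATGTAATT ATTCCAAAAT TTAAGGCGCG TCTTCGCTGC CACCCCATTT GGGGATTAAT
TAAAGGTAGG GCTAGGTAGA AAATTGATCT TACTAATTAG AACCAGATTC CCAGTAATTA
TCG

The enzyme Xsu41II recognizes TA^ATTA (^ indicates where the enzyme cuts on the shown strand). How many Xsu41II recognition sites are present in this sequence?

4

TAATTA occurs starting at positions 66, 117, 154, 175.
Xsu41II cuts at 4 sites.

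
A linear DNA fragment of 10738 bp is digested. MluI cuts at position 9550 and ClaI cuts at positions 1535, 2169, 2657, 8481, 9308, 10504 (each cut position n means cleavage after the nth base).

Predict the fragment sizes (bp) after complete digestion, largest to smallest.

5824, 1535, 954, 827, 634, 488, 242, 234 bp

Combined cut positions (sorted): 1535, 2169, 2657, 8481, 9308, 9550, 10504.
Linear molecule, 7 cuts → 8 fragments:
  1535 − 0 = 1535 bp
  2169 − 1535 = 634 bp
  2657 − 2169 = 488 bp
  8481 − 2657 = 5824 bp
  9308 − 8481 = 827 bp
  9550 − 9308 = 242 bp
  10504 − 9550 = 954 bp
  10738 − 10504 = 234 bp
Sorted largest to smallest: 5824, 1535, 954, 827, 634, 488, 242, 234 bp.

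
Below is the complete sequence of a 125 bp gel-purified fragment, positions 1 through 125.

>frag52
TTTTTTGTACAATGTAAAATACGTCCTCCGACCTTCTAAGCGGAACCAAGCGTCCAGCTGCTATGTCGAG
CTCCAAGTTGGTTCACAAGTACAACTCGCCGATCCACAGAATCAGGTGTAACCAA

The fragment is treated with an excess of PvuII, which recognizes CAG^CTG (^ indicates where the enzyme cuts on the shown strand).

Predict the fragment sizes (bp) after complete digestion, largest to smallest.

The PvuII site (CAGCTG) starts at position 55.
PvuII cuts after base 3 of each site, so after position 57.
Linear molecule, 1 cut → 2 fragments:
  1–57 → 57 bp
  58–125 → 68 bp
Sorted largest to smallest: 68, 57 bp.

68, 57 bp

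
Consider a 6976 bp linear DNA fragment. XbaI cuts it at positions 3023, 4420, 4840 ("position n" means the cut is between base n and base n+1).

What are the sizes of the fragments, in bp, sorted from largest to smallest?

3023, 2136, 1397, 420 bp

Linear molecule, 3 cuts → 4 fragments:
  3023 − 0 = 3023 bp
  4420 − 3023 = 1397 bp
  4840 − 4420 = 420 bp
  6976 − 4840 = 2136 bp
Sorted largest to smallest: 3023, 2136, 1397, 420 bp.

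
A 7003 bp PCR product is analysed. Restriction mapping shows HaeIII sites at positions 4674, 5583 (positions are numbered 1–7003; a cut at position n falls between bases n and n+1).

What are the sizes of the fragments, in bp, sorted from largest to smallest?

4674, 1420, 909 bp

Linear molecule, 2 cuts → 3 fragments:
  4674 − 0 = 4674 bp
  5583 − 4674 = 909 bp
  7003 − 5583 = 1420 bp
Sorted largest to smallest: 4674, 1420, 909 bp.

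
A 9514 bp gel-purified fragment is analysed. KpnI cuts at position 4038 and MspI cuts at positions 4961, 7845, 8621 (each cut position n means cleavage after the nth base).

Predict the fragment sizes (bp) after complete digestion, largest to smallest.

Combined cut positions (sorted): 4038, 4961, 7845, 8621.
Linear molecule, 4 cuts → 5 fragments:
  4038 − 0 = 4038 bp
  4961 − 4038 = 923 bp
  7845 − 4961 = 2884 bp
  8621 − 7845 = 776 bp
  9514 − 8621 = 893 bp
Sorted largest to smallest: 4038, 2884, 923, 893, 776 bp.

4038, 2884, 923, 893, 776 bp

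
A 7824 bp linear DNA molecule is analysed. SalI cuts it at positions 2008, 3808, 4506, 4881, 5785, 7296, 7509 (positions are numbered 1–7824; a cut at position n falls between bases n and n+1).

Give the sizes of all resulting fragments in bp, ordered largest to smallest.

2008, 1800, 1511, 904, 698, 375, 315, 213 bp

Linear molecule, 7 cuts → 8 fragments:
  2008 − 0 = 2008 bp
  3808 − 2008 = 1800 bp
  4506 − 3808 = 698 bp
  4881 − 4506 = 375 bp
  5785 − 4881 = 904 bp
  7296 − 5785 = 1511 bp
  7509 − 7296 = 213 bp
  7824 − 7509 = 315 bp
Sorted largest to smallest: 2008, 1800, 1511, 904, 698, 375, 315, 213 bp.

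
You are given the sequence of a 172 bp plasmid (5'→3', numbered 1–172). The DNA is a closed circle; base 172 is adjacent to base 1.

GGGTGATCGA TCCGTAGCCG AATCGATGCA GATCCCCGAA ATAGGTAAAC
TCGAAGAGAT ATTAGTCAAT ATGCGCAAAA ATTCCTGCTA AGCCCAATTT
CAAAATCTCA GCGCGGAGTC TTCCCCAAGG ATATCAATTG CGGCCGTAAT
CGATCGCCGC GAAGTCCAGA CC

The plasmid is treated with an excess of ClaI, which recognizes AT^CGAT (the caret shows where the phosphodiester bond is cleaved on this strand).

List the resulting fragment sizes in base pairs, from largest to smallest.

ClaI sites (ATCGAT) start at positions 6, 22, 149.
ClaI cuts after base 2 of each site, so after positions 7, 23, 150.
Circular molecule, 3 cuts → 3 fragments:
  8–23 → 16 bp
  24–150 → 127 bp
  151–172 then 1–7 → 22 + 7 = 29 bp
Sorted largest to smallest: 127, 29, 16 bp.

127, 29, 16 bp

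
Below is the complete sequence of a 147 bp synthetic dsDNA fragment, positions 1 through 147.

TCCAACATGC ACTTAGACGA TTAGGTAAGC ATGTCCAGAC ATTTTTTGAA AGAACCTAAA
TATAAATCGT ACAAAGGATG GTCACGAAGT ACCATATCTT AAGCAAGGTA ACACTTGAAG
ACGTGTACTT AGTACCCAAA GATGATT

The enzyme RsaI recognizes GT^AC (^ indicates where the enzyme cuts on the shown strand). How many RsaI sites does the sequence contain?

GTAC occurs starting at positions 69, 89, 125, 132.
RsaI cuts at 4 sites.

4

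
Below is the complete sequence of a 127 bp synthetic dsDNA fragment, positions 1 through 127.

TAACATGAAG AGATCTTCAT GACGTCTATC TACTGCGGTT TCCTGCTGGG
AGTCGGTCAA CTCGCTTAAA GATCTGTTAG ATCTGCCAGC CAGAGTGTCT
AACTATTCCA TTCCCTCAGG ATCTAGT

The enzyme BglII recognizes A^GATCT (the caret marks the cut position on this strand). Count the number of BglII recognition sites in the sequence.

3

AGATCT occurs starting at positions 11, 70, 79.
BglII cuts at 3 sites.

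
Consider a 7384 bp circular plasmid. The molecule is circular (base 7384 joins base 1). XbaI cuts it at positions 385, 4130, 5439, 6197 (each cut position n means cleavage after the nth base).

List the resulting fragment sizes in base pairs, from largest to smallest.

3745, 1572, 1309, 758 bp

Circular molecule, 4 cuts → 4 fragments:
  4130 − 385 = 3745 bp
  5439 − 4130 = 1309 bp
  6197 − 5439 = 758 bp
  wrap: 7384 − 6197 + 385 = 1572 bp
Sorted largest to smallest: 3745, 1572, 1309, 758 bp.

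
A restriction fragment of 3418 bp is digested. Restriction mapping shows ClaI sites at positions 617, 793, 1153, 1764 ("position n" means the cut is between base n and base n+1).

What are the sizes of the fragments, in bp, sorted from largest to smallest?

Linear molecule, 4 cuts → 5 fragments:
  617 − 0 = 617 bp
  793 − 617 = 176 bp
  1153 − 793 = 360 bp
  1764 − 1153 = 611 bp
  3418 − 1764 = 1654 bp
Sorted largest to smallest: 1654, 617, 611, 360, 176 bp.

1654, 617, 611, 360, 176 bp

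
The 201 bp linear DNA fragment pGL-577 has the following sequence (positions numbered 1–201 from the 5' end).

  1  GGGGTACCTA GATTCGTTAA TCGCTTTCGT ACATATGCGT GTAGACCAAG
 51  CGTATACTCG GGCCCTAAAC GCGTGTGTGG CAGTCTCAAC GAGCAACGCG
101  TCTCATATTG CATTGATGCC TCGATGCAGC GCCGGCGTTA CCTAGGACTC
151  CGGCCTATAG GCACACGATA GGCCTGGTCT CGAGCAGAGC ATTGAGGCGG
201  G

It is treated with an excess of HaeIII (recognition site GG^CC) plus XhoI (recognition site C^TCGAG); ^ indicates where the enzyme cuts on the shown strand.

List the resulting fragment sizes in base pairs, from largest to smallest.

91, 62, 22, 19, 7 bp

HaeIII sites (GGCC) start at positions 61, 152, 171.
HaeIII cuts after base 2 of each site, so after positions 62, 153, 172.
The XhoI site (CTCGAG) starts at position 179.
XhoI cuts after the first base of each site, so after position 179.
Combined cut positions: 62, 153, 172, 179.
Linear molecule, 4 cuts → 5 fragments:
  1–62 → 62 bp
  63–153 → 91 bp
  154–172 → 19 bp
  173–179 → 7 bp
  180–201 → 22 bp
Sorted largest to smallest: 91, 62, 22, 19, 7 bp.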